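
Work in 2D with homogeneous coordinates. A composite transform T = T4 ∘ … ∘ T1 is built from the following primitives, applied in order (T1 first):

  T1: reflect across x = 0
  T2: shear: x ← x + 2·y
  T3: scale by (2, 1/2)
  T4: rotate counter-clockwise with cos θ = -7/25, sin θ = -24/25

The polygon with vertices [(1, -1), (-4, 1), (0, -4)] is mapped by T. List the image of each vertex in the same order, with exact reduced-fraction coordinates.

image vertices: (6/5, 59/10), (-72/25, -583/50), (64/25, 398/25)

T1 reflect across x = 0: (1, -1) → (-1, -1); (-4, 1) → (4, 1); (0, -4) → (0, -4)
T2 shear: x ← x + 2·y: (-1, -1) → (-3, -1); (4, 1) → (6, 1); (0, -4) → (-8, -4)
T3 scale by (2, 1/2): (-3, -1) → (-6, -1/2); (6, 1) → (12, 1/2); (-8, -4) → (-16, -2)
T4 rotate counter-clockwise with cos θ = -7/25, sin θ = -24/25: (-6, -1/2) → (6/5, 59/10); (12, 1/2) → (-72/25, -583/50); (-16, -2) → (64/25, 398/25)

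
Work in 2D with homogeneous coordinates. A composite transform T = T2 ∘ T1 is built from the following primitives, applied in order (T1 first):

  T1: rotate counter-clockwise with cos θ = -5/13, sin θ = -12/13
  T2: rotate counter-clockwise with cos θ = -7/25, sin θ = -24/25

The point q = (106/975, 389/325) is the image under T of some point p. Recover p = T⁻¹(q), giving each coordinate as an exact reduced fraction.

p = (2/3, -1)

T1 = [-5/13 12/13 0; -12/13 -5/13 0; 0 0 1]
T2·T1 = [-253/325 -204/325 0; 204/325 -253/325 0; 0 0 1]
det M = 1; M⁻¹ = [-253/325 204/325 0; -204/325 -253/325 0; 0 0 1]
M⁻¹ · (106/975, 389/325)ᵀ = (2/3, -1)ᵀ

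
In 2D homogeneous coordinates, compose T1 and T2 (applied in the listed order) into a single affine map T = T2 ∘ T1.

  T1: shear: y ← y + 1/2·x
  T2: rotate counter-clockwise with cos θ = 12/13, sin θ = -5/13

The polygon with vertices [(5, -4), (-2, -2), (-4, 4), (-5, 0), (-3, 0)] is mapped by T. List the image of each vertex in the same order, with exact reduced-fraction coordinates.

T1 shear: y ← y + 1/2·x: (5, -4) → (5, -3/2); (-2, -2) → (-2, -3); (-4, 4) → (-4, 2); (-5, 0) → (-5, -5/2); (-3, 0) → (-3, -3/2)
T2 rotate counter-clockwise with cos θ = 12/13, sin θ = -5/13: (5, -3/2) → (105/26, -43/13); (-2, -3) → (-3, -2); (-4, 2) → (-38/13, 44/13); (-5, -5/2) → (-145/26, -5/13); (-3, -3/2) → (-87/26, -3/13)

image vertices: (105/26, -43/13), (-3, -2), (-38/13, 44/13), (-145/26, -5/13), (-87/26, -3/13)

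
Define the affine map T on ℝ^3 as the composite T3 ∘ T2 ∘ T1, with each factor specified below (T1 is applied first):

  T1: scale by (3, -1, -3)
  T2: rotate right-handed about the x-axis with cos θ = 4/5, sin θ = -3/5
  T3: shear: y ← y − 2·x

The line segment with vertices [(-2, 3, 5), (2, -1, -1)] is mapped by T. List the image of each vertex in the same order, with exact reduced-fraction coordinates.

image vertices: (-6, 3/5, -51/5), (6, -47/5, 9/5)

T1 scale by (3, -1, -3): (-2, 3, 5) → (-6, -3, -15); (2, -1, -1) → (6, 1, 3)
T2 rotate right-handed about the x-axis with cos θ = 4/5, sin θ = -3/5: (-6, -3, -15) → (-6, -57/5, -51/5); (6, 1, 3) → (6, 13/5, 9/5)
T3 shear: y ← y − 2·x: (-6, -57/5, -51/5) → (-6, 3/5, -51/5); (6, 13/5, 9/5) → (6, -47/5, 9/5)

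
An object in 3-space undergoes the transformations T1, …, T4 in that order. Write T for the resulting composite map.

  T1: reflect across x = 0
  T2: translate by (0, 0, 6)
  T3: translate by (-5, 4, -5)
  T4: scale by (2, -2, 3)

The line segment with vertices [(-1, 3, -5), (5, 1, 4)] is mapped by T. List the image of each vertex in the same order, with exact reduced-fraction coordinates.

image vertices: (-8, -14, -12), (-20, -10, 15)

T1 reflect across x = 0: (-1, 3, -5) → (1, 3, -5); (5, 1, 4) → (-5, 1, 4)
T2 translate by (0, 0, 6): (1, 3, -5) → (1, 3, 1); (-5, 1, 4) → (-5, 1, 10)
T3 translate by (-5, 4, -5): (1, 3, 1) → (-4, 7, -4); (-5, 1, 10) → (-10, 5, 5)
T4 scale by (2, -2, 3): (-4, 7, -4) → (-8, -14, -12); (-10, 5, 5) → (-20, -10, 15)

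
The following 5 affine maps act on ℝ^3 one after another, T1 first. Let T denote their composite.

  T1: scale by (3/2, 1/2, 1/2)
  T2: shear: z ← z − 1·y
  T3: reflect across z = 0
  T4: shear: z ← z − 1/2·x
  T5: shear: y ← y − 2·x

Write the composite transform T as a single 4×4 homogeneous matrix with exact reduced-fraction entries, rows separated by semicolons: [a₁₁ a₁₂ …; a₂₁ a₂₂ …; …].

T1 = [3/2 0 0 0; 0 1/2 0 0; 0 0 1/2 0; 0 0 0 1]
T2·T1 = [3/2 0 0 0; 0 1/2 0 0; 0 -1/2 1/2 0; 0 0 0 1]
T3·…·T1 = [3/2 0 0 0; 0 1/2 0 0; 0 1/2 -1/2 0; 0 0 0 1]
T4·…·T1 = [3/2 0 0 0; 0 1/2 0 0; -3/4 1/2 -1/2 0; 0 0 0 1]
T5·…·T1 = [3/2 0 0 0; -3 1/2 0 0; -3/4 1/2 -1/2 0; 0 0 0 1]

T = [3/2 0 0 0; -3 1/2 0 0; -3/4 1/2 -1/2 0; 0 0 0 1]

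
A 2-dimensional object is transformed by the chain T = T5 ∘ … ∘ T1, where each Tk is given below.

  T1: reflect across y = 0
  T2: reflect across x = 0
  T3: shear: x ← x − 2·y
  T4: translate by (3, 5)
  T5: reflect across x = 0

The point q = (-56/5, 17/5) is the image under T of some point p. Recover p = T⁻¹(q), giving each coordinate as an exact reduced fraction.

T1 = [1 0 0; 0 -1 0; 0 0 1]
T2·T1 = [-1 0 0; 0 -1 0; 0 0 1]
T3·…·T1 = [-1 2 0; 0 -1 0; 0 0 1]
T4·…·T1 = [-1 2 3; 0 -1 5; 0 0 1]
T5·…·T1 = [1 -2 -3; 0 -1 5; 0 0 1]
det M = -1; M⁻¹ = [1 -2 13; 0 -1 5; 0 0 1]
M⁻¹ · (-56/5, 17/5)ᵀ = (-5, 8/5)ᵀ

p = (-5, 8/5)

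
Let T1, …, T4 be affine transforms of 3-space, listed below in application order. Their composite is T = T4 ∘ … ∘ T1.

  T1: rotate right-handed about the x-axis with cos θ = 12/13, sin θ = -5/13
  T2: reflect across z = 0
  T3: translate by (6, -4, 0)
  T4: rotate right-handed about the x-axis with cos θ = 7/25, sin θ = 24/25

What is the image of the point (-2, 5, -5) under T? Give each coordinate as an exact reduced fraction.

T1 rotate right-handed about the x-axis with cos θ = 12/13, sin θ = -5/13: (-2, 5, -5) → (-2, 35/13, -85/13)
T2 reflect across z = 0: (-2, 35/13, -85/13) → (-2, 35/13, 85/13)
T3 translate by (6, -4, 0): (-2, 35/13, 85/13) → (4, -17/13, 85/13)
T4 rotate right-handed about the x-axis with cos θ = 7/25, sin θ = 24/25: (4, -17/13, 85/13) → (4, -2159/325, 187/325)

T(p) = (4, -2159/325, 187/325)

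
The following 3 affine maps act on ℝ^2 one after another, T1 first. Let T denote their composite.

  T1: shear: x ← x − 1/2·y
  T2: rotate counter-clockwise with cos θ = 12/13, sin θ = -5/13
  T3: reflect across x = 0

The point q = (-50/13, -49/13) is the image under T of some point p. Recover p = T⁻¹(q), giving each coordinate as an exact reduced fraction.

p = (4, -2)

T1 = [1 -1/2 0; 0 1 0; 0 0 1]
T2·T1 = [12/13 -1/13 0; -5/13 29/26 0; 0 0 1]
T3·…·T1 = [-12/13 1/13 0; -5/13 29/26 0; 0 0 1]
det M = -1; M⁻¹ = [-29/26 1/13 0; -5/13 12/13 0; 0 0 1]
M⁻¹ · (-50/13, -49/13)ᵀ = (4, -2)ᵀ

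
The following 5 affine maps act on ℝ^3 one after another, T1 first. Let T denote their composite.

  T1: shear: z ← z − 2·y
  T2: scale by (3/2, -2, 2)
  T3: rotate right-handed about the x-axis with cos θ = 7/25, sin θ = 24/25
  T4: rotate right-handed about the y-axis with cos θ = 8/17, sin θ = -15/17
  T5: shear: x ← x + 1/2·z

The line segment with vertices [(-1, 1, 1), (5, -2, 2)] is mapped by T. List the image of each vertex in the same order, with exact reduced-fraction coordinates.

T1 shear: z ← z − 2·y: (-1, 1, 1) → (-1, 1, -1); (5, -2, 2) → (5, -2, 6)
T2 scale by (3/2, -2, 2): (-1, 1, -1) → (-3/2, -2, -2); (5, -2, 6) → (15/2, 4, 12)
T3 rotate right-handed about the x-axis with cos θ = 7/25, sin θ = 24/25: (-3/2, -2, -2) → (-3/2, 34/25, -62/25); (15/2, 4, 12) → (15/2, -52/5, 36/5)
T4 rotate right-handed about the y-axis with cos θ = 8/17, sin θ = -15/17: (-3/2, 34/25, -62/25) → (126/85, 34/25, -2117/850); (15/2, -52/5, 36/5) → (-48/17, -52/5, 1701/170)
T5 shear: x ← x + 1/2·z: (126/85, 34/25, -2117/850) → (403/1700, 34/25, -2117/850); (-48/17, -52/5, 1701/170) → (741/340, -52/5, 1701/170)

image vertices: (403/1700, 34/25, -2117/850), (741/340, -52/5, 1701/170)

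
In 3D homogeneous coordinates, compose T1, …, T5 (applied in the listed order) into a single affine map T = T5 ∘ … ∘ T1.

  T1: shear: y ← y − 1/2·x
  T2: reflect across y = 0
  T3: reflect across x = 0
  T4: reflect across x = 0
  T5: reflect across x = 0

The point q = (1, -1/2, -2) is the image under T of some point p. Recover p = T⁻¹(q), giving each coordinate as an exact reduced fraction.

T1 = [1 0 0 0; -1/2 1 0 0; 0 0 1 0; 0 0 0 1]
T2·T1 = [1 0 0 0; 1/2 -1 0 0; 0 0 1 0; 0 0 0 1]
T3·…·T1 = [-1 0 0 0; 1/2 -1 0 0; 0 0 1 0; 0 0 0 1]
T4·…·T1 = [1 0 0 0; 1/2 -1 0 0; 0 0 1 0; 0 0 0 1]
T5·…·T1 = [-1 0 0 0; 1/2 -1 0 0; 0 0 1 0; 0 0 0 1]
det M = 1; M⁻¹ = [-1 0 0 0; -1/2 -1 0 0; 0 0 1 0; 0 0 0 1]
M⁻¹ · (1, -1/2, -2)ᵀ = (-1, 0, -2)ᵀ

p = (-1, 0, -2)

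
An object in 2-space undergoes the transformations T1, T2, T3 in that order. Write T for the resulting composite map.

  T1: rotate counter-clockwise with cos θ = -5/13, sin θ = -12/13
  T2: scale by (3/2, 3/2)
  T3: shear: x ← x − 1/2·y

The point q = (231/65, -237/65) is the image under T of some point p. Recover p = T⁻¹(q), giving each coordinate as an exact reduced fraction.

T1 = [-5/13 12/13 0; -12/13 -5/13 0; 0 0 1]
T2·T1 = [-15/26 18/13 0; -18/13 -15/26 0; 0 0 1]
T3·…·T1 = [3/26 87/52 0; -18/13 -15/26 0; 0 0 1]
det M = 9/4; M⁻¹ = [-10/39 -29/39 0; 8/13 2/39 0; 0 0 1]
M⁻¹ · (231/65, -237/65)ᵀ = (9/5, 2)ᵀ

p = (9/5, 2)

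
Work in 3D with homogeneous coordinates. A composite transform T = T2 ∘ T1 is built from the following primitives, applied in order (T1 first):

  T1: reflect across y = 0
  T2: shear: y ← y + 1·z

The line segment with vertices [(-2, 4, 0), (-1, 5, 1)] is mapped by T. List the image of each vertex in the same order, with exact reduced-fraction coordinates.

image vertices: (-2, -4, 0), (-1, -4, 1)

T1 reflect across y = 0: (-2, 4, 0) → (-2, -4, 0); (-1, 5, 1) → (-1, -5, 1)
T2 shear: y ← y + 1·z: (-2, -4, 0) → (-2, -4, 0); (-1, -5, 1) → (-1, -4, 1)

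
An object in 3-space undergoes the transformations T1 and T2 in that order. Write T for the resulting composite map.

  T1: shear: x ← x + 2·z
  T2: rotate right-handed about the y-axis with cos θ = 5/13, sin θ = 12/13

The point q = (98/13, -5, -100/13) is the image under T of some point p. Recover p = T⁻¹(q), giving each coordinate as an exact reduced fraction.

T1 = [1 0 2 0; 0 1 0 0; 0 0 1 0; 0 0 0 1]
T2·T1 = [5/13 0 22/13 0; 0 1 0 0; -12/13 0 -19/13 0; 0 0 0 1]
det M = 1; M⁻¹ = [-19/13 0 -22/13 0; 0 1 0 0; 12/13 0 5/13 0; 0 0 0 1]
M⁻¹ · (98/13, -5, -100/13)ᵀ = (2, -5, 4)ᵀ

p = (2, -5, 4)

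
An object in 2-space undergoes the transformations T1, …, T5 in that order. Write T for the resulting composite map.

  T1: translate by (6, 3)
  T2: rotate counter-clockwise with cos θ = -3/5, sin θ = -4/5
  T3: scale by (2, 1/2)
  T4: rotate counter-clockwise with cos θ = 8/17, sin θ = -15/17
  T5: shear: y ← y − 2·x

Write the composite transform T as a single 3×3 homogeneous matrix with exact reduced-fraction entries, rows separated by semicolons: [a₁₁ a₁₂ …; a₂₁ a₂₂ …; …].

T1 = [1 0 6; 0 1 3; 0 0 1]
T2·T1 = [-3/5 4/5 -6/5; -4/5 -3/5 -33/5; 0 0 1]
T3·…·T1 = [-6/5 8/5 -12/5; -2/5 -3/10 -33/10; 0 0 1]
T4·…·T1 = [-78/85 83/170 -687/170; 74/85 -132/85 48/85; 0 0 1]
T5·…·T1 = [-78/85 83/170 -687/170; 46/17 -43/17 147/17; 0 0 1]

T = [-78/85 83/170 -687/170; 46/17 -43/17 147/17; 0 0 1]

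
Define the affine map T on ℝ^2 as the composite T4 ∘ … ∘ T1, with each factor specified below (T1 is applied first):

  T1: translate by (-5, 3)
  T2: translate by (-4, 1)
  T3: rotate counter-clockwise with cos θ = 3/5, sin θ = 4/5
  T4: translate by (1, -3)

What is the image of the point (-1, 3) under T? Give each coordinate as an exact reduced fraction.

T1 translate by (-5, 3): (-1, 3) → (-6, 6)
T2 translate by (-4, 1): (-6, 6) → (-10, 7)
T3 rotate counter-clockwise with cos θ = 3/5, sin θ = 4/5: (-10, 7) → (-58/5, -19/5)
T4 translate by (1, -3): (-58/5, -19/5) → (-53/5, -34/5)

T(p) = (-53/5, -34/5)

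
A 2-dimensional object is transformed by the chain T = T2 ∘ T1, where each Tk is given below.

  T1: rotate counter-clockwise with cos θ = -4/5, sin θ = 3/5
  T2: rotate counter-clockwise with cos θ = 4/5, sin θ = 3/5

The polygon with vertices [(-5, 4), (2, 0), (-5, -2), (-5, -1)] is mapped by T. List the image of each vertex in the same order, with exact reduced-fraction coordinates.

T1 rotate counter-clockwise with cos θ = -4/5, sin θ = 3/5: (-5, 4) → (8/5, -31/5); (2, 0) → (-8/5, 6/5); (-5, -2) → (26/5, -7/5); (-5, -1) → (23/5, -11/5)
T2 rotate counter-clockwise with cos θ = 4/5, sin θ = 3/5: (8/5, -31/5) → (5, -4); (-8/5, 6/5) → (-2, 0); (26/5, -7/5) → (5, 2); (23/5, -11/5) → (5, 1)

image vertices: (5, -4), (-2, 0), (5, 2), (5, 1)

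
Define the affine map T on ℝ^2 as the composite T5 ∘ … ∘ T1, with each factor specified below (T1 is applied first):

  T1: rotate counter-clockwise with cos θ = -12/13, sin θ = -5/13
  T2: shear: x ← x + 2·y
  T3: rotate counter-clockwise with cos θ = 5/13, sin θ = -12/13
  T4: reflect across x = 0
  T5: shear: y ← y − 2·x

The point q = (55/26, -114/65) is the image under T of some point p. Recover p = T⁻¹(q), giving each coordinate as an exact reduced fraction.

p = (7/5, 1/2)

T1 = [-12/13 5/13 0; -5/13 -12/13 0; 0 0 1]
T2·T1 = [-22/13 -19/13 0; -5/13 -12/13 0; 0 0 1]
T3·…·T1 = [-170/169 -239/169 0; 239/169 168/169 0; 0 0 1]
T4·…·T1 = [170/169 239/169 0; 239/169 168/169 0; 0 0 1]
T5·…·T1 = [170/169 239/169 0; -101/169 -310/169 0; 0 0 1]
det M = -1; M⁻¹ = [310/169 239/169 0; -101/169 -170/169 0; 0 0 1]
M⁻¹ · (55/26, -114/65)ᵀ = (7/5, 1/2)ᵀ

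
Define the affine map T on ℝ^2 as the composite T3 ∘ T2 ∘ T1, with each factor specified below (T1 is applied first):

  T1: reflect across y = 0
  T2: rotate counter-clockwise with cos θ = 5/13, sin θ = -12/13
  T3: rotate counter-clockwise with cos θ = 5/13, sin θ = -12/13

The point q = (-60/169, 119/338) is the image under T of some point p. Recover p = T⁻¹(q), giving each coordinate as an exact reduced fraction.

T1 = [1 0 0; 0 -1 0; 0 0 1]
T2·T1 = [5/13 -12/13 0; -12/13 -5/13 0; 0 0 1]
T3·…·T1 = [-119/169 -120/169 0; -120/169 119/169 0; 0 0 1]
det M = -1; M⁻¹ = [-119/169 -120/169 0; -120/169 119/169 0; 0 0 1]
M⁻¹ · (-60/169, 119/338)ᵀ = (0, 1/2)ᵀ

p = (0, 1/2)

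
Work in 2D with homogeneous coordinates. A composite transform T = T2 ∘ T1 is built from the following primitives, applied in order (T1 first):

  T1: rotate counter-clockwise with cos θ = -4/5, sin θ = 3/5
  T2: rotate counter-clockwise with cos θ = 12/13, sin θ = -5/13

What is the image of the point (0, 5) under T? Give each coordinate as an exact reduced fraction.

T(p) = (-56/13, -33/13)

T1 rotate counter-clockwise with cos θ = -4/5, sin θ = 3/5: (0, 5) → (-3, -4)
T2 rotate counter-clockwise with cos θ = 12/13, sin θ = -5/13: (-3, -4) → (-56/13, -33/13)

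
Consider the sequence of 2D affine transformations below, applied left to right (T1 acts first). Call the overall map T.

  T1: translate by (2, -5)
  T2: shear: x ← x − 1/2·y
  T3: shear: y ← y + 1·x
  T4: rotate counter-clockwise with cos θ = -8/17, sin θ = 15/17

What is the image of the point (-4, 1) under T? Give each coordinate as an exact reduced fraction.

T(p) = (60/17, 32/17)

T1 translate by (2, -5): (-4, 1) → (-2, -4)
T2 shear: x ← x − 1/2·y: (-2, -4) → (0, -4)
T3 shear: y ← y + 1·x: (0, -4) → (0, -4)
T4 rotate counter-clockwise with cos θ = -8/17, sin θ = 15/17: (0, -4) → (60/17, 32/17)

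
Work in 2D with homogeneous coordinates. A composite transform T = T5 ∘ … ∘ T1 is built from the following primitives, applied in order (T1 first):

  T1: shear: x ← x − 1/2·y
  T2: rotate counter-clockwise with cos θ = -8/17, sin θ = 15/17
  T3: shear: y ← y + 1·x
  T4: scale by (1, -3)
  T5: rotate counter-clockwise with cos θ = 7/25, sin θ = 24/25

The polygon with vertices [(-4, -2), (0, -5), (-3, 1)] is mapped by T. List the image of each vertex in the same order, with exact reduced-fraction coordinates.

image vertices: (2178/425, 771/425), (397/17, -117/34), (-3329/425, 2619/850)

T1 shear: x ← x − 1/2·y: (-4, -2) → (-3, -2); (0, -5) → (5/2, -5); (-3, 1) → (-7/2, 1)
T2 rotate counter-clockwise with cos θ = -8/17, sin θ = 15/17: (-3, -2) → (54/17, -29/17); (5/2, -5) → (55/17, 155/34); (-7/2, 1) → (13/17, -121/34)
T3 shear: y ← y + 1·x: (54/17, -29/17) → (54/17, 25/17); (55/17, 155/34) → (55/17, 265/34); (13/17, -121/34) → (13/17, -95/34)
T4 scale by (1, -3): (54/17, 25/17) → (54/17, -75/17); (55/17, 265/34) → (55/17, -795/34); (13/17, -95/34) → (13/17, 285/34)
T5 rotate counter-clockwise with cos θ = 7/25, sin θ = 24/25: (54/17, -75/17) → (2178/425, 771/425); (55/17, -795/34) → (397/17, -117/34); (13/17, 285/34) → (-3329/425, 2619/850)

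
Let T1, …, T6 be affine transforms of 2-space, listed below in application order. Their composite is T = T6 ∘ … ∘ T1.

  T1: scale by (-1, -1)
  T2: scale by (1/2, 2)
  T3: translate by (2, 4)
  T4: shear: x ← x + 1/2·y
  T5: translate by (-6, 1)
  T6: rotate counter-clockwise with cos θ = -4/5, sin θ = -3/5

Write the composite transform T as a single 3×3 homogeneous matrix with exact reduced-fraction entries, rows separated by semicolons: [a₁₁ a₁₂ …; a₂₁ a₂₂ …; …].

T1 = [-1 0 0; 0 -1 0; 0 0 1]
T2·T1 = [-1/2 0 0; 0 -2 0; 0 0 1]
T3·…·T1 = [-1/2 0 2; 0 -2 4; 0 0 1]
T4·…·T1 = [-1/2 -1 4; 0 -2 4; 0 0 1]
T5·…·T1 = [-1/2 -1 -2; 0 -2 5; 0 0 1]
T6·…·T1 = [2/5 -2/5 23/5; 3/10 11/5 -14/5; 0 0 1]

T = [2/5 -2/5 23/5; 3/10 11/5 -14/5; 0 0 1]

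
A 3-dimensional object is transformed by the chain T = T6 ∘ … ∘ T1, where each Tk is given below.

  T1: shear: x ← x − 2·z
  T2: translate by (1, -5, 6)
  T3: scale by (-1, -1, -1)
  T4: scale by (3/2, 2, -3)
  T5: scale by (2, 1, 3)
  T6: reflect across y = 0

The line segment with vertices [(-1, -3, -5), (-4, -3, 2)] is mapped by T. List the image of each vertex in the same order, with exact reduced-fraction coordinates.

image vertices: (-30, -16, 9), (21, -16, 72)

T1 shear: x ← x − 2·z: (-1, -3, -5) → (9, -3, -5); (-4, -3, 2) → (-8, -3, 2)
T2 translate by (1, -5, 6): (9, -3, -5) → (10, -8, 1); (-8, -3, 2) → (-7, -8, 8)
T3 scale by (-1, -1, -1): (10, -8, 1) → (-10, 8, -1); (-7, -8, 8) → (7, 8, -8)
T4 scale by (3/2, 2, -3): (-10, 8, -1) → (-15, 16, 3); (7, 8, -8) → (21/2, 16, 24)
T5 scale by (2, 1, 3): (-15, 16, 3) → (-30, 16, 9); (21/2, 16, 24) → (21, 16, 72)
T6 reflect across y = 0: (-30, 16, 9) → (-30, -16, 9); (21, 16, 72) → (21, -16, 72)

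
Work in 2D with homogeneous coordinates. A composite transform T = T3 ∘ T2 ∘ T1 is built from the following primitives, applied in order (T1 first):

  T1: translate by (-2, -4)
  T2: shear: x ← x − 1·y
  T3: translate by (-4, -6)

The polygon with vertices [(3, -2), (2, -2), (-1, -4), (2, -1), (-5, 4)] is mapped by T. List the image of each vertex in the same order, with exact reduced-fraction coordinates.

T1 translate by (-2, -4): (3, -2) → (1, -6); (2, -2) → (0, -6); (-1, -4) → (-3, -8); (2, -1) → (0, -5); (-5, 4) → (-7, 0)
T2 shear: x ← x − 1·y: (1, -6) → (7, -6); (0, -6) → (6, -6); (-3, -8) → (5, -8); (0, -5) → (5, -5); (-7, 0) → (-7, 0)
T3 translate by (-4, -6): (7, -6) → (3, -12); (6, -6) → (2, -12); (5, -8) → (1, -14); (5, -5) → (1, -11); (-7, 0) → (-11, -6)

image vertices: (3, -12), (2, -12), (1, -14), (1, -11), (-11, -6)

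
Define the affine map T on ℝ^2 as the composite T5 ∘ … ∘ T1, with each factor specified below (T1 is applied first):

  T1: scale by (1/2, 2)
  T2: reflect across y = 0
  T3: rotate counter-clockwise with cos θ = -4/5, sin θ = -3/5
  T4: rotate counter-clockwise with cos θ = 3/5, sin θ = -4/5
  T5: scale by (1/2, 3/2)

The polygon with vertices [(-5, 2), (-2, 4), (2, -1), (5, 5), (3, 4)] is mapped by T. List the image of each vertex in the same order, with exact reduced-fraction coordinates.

image vertices: (44/25, 471/100), (8/5, 111/10), (-19/25, -123/50), (1/5, 309/20), (2/5, 243/20)

T1 scale by (1/2, 2): (-5, 2) → (-5/2, 4); (-2, 4) → (-1, 8); (2, -1) → (1, -2); (5, 5) → (5/2, 10); (3, 4) → (3/2, 8)
T2 reflect across y = 0: (-5/2, 4) → (-5/2, -4); (-1, 8) → (-1, -8); (1, -2) → (1, 2); (5/2, 10) → (5/2, -10); (3/2, 8) → (3/2, -8)
T3 rotate counter-clockwise with cos θ = -4/5, sin θ = -3/5: (-5/2, -4) → (-2/5, 47/10); (-1, -8) → (-4, 7); (1, 2) → (2/5, -11/5); (5/2, -10) → (-8, 13/2); (3/2, -8) → (-6, 11/2)
T4 rotate counter-clockwise with cos θ = 3/5, sin θ = -4/5: (-2/5, 47/10) → (88/25, 157/50); (-4, 7) → (16/5, 37/5); (2/5, -11/5) → (-38/25, -41/25); (-8, 13/2) → (2/5, 103/10); (-6, 11/2) → (4/5, 81/10)
T5 scale by (1/2, 3/2): (88/25, 157/50) → (44/25, 471/100); (16/5, 37/5) → (8/5, 111/10); (-38/25, -41/25) → (-19/25, -123/50); (2/5, 103/10) → (1/5, 309/20); (4/5, 81/10) → (2/5, 243/20)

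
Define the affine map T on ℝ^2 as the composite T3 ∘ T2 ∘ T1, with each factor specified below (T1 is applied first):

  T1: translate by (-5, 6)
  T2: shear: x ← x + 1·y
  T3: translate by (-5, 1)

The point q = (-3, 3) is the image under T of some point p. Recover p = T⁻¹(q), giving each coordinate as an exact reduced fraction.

p = (5, -4)

T1 = [1 0 -5; 0 1 6; 0 0 1]
T2·T1 = [1 1 1; 0 1 6; 0 0 1]
T3·…·T1 = [1 1 -4; 0 1 7; 0 0 1]
det M = 1; M⁻¹ = [1 -1 11; 0 1 -7; 0 0 1]
M⁻¹ · (-3, 3)ᵀ = (5, -4)ᵀ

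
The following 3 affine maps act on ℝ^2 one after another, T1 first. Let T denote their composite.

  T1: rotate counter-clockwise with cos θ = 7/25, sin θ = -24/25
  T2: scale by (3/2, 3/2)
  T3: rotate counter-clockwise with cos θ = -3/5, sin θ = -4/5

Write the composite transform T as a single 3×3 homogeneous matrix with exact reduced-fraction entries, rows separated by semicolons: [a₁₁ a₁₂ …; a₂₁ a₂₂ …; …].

T = [-351/250 -66/125 0; 66/125 -351/250 0; 0 0 1]

T1 = [7/25 24/25 0; -24/25 7/25 0; 0 0 1]
T2·T1 = [21/50 36/25 0; -36/25 21/50 0; 0 0 1]
T3·…·T1 = [-351/250 -66/125 0; 66/125 -351/250 0; 0 0 1]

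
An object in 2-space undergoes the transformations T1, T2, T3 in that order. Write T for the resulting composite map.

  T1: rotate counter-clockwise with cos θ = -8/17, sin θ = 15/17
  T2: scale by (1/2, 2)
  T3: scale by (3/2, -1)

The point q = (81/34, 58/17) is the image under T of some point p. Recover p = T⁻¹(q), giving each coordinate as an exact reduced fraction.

p = (-3, -2)

T1 = [-8/17 -15/17 0; 15/17 -8/17 0; 0 0 1]
T2·T1 = [-4/17 -15/34 0; 30/17 -16/17 0; 0 0 1]
T3·…·T1 = [-6/17 -45/68 0; -30/17 16/17 0; 0 0 1]
det M = -3/2; M⁻¹ = [-32/51 -15/34 0; -20/17 4/17 0; 0 0 1]
M⁻¹ · (81/34, 58/17)ᵀ = (-3, -2)ᵀ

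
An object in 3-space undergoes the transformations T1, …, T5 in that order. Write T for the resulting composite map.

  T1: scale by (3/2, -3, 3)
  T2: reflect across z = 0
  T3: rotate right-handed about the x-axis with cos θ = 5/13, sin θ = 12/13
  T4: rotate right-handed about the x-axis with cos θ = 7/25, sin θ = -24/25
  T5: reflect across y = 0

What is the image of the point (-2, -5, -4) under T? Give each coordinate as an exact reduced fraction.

T1 scale by (3/2, -3, 3): (-2, -5, -4) → (-3, 15, -12)
T2 reflect across z = 0: (-3, 15, -12) → (-3, 15, 12)
T3 rotate right-handed about the x-axis with cos θ = 5/13, sin θ = 12/13: (-3, 15, 12) → (-3, -69/13, 240/13)
T4 rotate right-handed about the x-axis with cos θ = 7/25, sin θ = -24/25: (-3, -69/13, 240/13) → (-3, 5277/325, 3336/325)
T5 reflect across y = 0: (-3, 5277/325, 3336/325) → (-3, -5277/325, 3336/325)

T(p) = (-3, -5277/325, 3336/325)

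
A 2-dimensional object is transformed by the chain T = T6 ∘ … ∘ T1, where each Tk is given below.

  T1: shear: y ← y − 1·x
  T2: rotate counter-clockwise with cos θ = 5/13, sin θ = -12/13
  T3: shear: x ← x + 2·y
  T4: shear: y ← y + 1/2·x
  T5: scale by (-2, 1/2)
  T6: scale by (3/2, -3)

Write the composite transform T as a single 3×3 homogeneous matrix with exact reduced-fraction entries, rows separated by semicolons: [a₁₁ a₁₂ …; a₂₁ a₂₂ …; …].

T1 = [1 0 0; -1 1 0; 0 0 1]
T2·T1 = [-7/13 12/13 0; -17/13 5/13 0; 0 0 1]
T3·…·T1 = [-41/13 22/13 0; -17/13 5/13 0; 0 0 1]
T4·…·T1 = [-41/13 22/13 0; -75/26 16/13 0; 0 0 1]
T5·…·T1 = [82/13 -44/13 0; -75/52 8/13 0; 0 0 1]
T6·…·T1 = [123/13 -66/13 0; 225/52 -24/13 0; 0 0 1]

T = [123/13 -66/13 0; 225/52 -24/13 0; 0 0 1]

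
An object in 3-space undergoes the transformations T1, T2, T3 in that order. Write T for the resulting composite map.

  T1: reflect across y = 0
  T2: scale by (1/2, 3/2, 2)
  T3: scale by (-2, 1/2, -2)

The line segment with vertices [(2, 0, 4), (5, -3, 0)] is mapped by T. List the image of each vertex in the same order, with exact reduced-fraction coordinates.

T1 reflect across y = 0: (2, 0, 4) → (2, 0, 4); (5, -3, 0) → (5, 3, 0)
T2 scale by (1/2, 3/2, 2): (2, 0, 4) → (1, 0, 8); (5, 3, 0) → (5/2, 9/2, 0)
T3 scale by (-2, 1/2, -2): (1, 0, 8) → (-2, 0, -16); (5/2, 9/2, 0) → (-5, 9/4, 0)

image vertices: (-2, 0, -16), (-5, 9/4, 0)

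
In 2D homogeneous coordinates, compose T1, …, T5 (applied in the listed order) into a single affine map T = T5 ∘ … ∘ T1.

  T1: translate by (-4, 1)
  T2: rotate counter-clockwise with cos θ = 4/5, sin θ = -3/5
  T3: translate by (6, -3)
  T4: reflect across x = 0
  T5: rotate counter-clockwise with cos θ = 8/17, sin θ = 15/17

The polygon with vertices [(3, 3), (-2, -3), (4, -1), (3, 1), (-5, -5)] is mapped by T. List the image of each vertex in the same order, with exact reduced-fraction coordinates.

image vertices: (-364/85, -538/85), (15/17, -8/17), (-3/17, -114/17), (-196/85, -512/85), (12/5, 14/5)

T1 translate by (-4, 1): (3, 3) → (-1, 4); (-2, -3) → (-6, -2); (4, -1) → (0, 0); (3, 1) → (-1, 2); (-5, -5) → (-9, -4)
T2 rotate counter-clockwise with cos θ = 4/5, sin θ = -3/5: (-1, 4) → (8/5, 19/5); (-6, -2) → (-6, 2); (0, 0) → (0, 0); (-1, 2) → (2/5, 11/5); (-9, -4) → (-48/5, 11/5)
T3 translate by (6, -3): (8/5, 19/5) → (38/5, 4/5); (-6, 2) → (0, -1); (0, 0) → (6, -3); (2/5, 11/5) → (32/5, -4/5); (-48/5, 11/5) → (-18/5, -4/5)
T4 reflect across x = 0: (38/5, 4/5) → (-38/5, 4/5); (0, -1) → (0, -1); (6, -3) → (-6, -3); (32/5, -4/5) → (-32/5, -4/5); (-18/5, -4/5) → (18/5, -4/5)
T5 rotate counter-clockwise with cos θ = 8/17, sin θ = 15/17: (-38/5, 4/5) → (-364/85, -538/85); (0, -1) → (15/17, -8/17); (-6, -3) → (-3/17, -114/17); (-32/5, -4/5) → (-196/85, -512/85); (18/5, -4/5) → (12/5, 14/5)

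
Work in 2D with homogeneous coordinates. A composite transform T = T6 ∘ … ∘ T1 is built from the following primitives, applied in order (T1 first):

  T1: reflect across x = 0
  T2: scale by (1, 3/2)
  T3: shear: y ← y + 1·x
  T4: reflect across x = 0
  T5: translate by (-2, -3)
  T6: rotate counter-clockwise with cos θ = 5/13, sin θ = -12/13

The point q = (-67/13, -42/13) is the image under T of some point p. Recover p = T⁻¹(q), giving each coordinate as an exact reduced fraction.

p = (3, 0)

T1 = [-1 0 0; 0 1 0; 0 0 1]
T2·T1 = [-1 0 0; 0 3/2 0; 0 0 1]
T3·…·T1 = [-1 0 0; -1 3/2 0; 0 0 1]
T4·…·T1 = [1 0 0; -1 3/2 0; 0 0 1]
T5·…·T1 = [1 0 -2; -1 3/2 -3; 0 0 1]
T6·…·T1 = [-7/13 18/13 -46/13; -17/13 15/26 9/13; 0 0 1]
det M = 3/2; M⁻¹ = [5/13 -12/13 2; 34/39 -14/39 10/3; 0 0 1]
M⁻¹ · (-67/13, -42/13)ᵀ = (3, 0)ᵀ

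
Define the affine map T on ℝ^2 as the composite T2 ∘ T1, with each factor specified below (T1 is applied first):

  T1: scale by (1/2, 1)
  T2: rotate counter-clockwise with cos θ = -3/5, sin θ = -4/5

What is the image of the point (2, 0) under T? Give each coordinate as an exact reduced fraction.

T(p) = (-3/5, -4/5)

T1 scale by (1/2, 1): (2, 0) → (1, 0)
T2 rotate counter-clockwise with cos θ = -3/5, sin θ = -4/5: (1, 0) → (-3/5, -4/5)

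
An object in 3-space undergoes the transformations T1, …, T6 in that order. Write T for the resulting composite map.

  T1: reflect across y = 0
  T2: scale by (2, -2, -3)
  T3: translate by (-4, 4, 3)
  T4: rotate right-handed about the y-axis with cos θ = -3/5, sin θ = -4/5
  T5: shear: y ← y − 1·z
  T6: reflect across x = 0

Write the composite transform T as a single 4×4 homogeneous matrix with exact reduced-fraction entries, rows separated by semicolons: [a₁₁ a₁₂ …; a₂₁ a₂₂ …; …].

T1 = [1 0 0 0; 0 -1 0 0; 0 0 1 0; 0 0 0 1]
T2·T1 = [2 0 0 0; 0 2 0 0; 0 0 -3 0; 0 0 0 1]
T3·…·T1 = [2 0 0 -4; 0 2 0 4; 0 0 -3 3; 0 0 0 1]
T4·…·T1 = [-6/5 0 12/5 0; 0 2 0 4; 8/5 0 9/5 -5; 0 0 0 1]
T5·…·T1 = [-6/5 0 12/5 0; -8/5 2 -9/5 9; 8/5 0 9/5 -5; 0 0 0 1]
T6·…·T1 = [6/5 0 -12/5 0; -8/5 2 -9/5 9; 8/5 0 9/5 -5; 0 0 0 1]

T = [6/5 0 -12/5 0; -8/5 2 -9/5 9; 8/5 0 9/5 -5; 0 0 0 1]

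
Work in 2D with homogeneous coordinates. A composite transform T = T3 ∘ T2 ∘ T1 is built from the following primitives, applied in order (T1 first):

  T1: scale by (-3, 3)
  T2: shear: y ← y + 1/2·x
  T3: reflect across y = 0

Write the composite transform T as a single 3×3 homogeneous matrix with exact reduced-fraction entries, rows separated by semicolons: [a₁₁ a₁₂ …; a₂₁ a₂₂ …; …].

T = [-3 0 0; 3/2 -3 0; 0 0 1]

T1 = [-3 0 0; 0 3 0; 0 0 1]
T2·T1 = [-3 0 0; -3/2 3 0; 0 0 1]
T3·…·T1 = [-3 0 0; 3/2 -3 0; 0 0 1]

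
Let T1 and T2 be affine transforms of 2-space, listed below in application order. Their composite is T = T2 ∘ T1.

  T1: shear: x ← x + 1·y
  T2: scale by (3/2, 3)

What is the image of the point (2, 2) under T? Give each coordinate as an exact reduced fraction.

T1 shear: x ← x + 1·y: (2, 2) → (4, 2)
T2 scale by (3/2, 3): (4, 2) → (6, 6)

T(p) = (6, 6)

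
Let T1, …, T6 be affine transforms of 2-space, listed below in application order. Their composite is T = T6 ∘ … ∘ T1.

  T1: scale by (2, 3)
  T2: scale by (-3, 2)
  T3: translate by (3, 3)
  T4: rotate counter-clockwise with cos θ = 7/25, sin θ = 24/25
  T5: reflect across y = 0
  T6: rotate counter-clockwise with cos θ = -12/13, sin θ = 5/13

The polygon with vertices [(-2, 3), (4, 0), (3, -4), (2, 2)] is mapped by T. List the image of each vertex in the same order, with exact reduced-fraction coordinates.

image vertices: (7323/325, 4089/325), (213/325, -6891/325), (-7323/325, -4089/325), (4521/325, -3447/325)

T1 scale by (2, 3): (-2, 3) → (-4, 9); (4, 0) → (8, 0); (3, -4) → (6, -12); (2, 2) → (4, 6)
T2 scale by (-3, 2): (-4, 9) → (12, 18); (8, 0) → (-24, 0); (6, -12) → (-18, -24); (4, 6) → (-12, 12)
T3 translate by (3, 3): (12, 18) → (15, 21); (-24, 0) → (-21, 3); (-18, -24) → (-15, -21); (-12, 12) → (-9, 15)
T4 rotate counter-clockwise with cos θ = 7/25, sin θ = 24/25: (15, 21) → (-399/25, 507/25); (-21, 3) → (-219/25, -483/25); (-15, -21) → (399/25, -507/25); (-9, 15) → (-423/25, -111/25)
T5 reflect across y = 0: (-399/25, 507/25) → (-399/25, -507/25); (-219/25, -483/25) → (-219/25, 483/25); (399/25, -507/25) → (399/25, 507/25); (-423/25, -111/25) → (-423/25, 111/25)
T6 rotate counter-clockwise with cos θ = -12/13, sin θ = 5/13: (-399/25, -507/25) → (7323/325, 4089/325); (-219/25, 483/25) → (213/325, -6891/325); (399/25, 507/25) → (-7323/325, -4089/325); (-423/25, 111/25) → (4521/325, -3447/325)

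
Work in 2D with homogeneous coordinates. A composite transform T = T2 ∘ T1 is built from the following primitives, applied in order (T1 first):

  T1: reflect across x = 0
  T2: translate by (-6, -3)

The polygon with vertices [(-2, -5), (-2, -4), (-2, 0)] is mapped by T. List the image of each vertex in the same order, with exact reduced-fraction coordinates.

image vertices: (-4, -8), (-4, -7), (-4, -3)

T1 reflect across x = 0: (-2, -5) → (2, -5); (-2, -4) → (2, -4); (-2, 0) → (2, 0)
T2 translate by (-6, -3): (2, -5) → (-4, -8); (2, -4) → (-4, -7); (2, 0) → (-4, -3)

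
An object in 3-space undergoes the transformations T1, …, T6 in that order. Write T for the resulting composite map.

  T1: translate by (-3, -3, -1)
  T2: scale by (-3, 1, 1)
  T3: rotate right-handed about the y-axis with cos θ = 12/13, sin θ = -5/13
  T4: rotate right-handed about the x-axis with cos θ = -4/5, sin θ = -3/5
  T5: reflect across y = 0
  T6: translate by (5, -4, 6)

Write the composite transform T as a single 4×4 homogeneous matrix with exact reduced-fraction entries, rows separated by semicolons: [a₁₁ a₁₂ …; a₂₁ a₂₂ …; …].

T1 = [1 0 0 -3; 0 1 0 -3; 0 0 1 -1; 0 0 0 1]
T2·T1 = [-3 0 0 9; 0 1 0 -3; 0 0 1 -1; 0 0 0 1]
T3·…·T1 = [-36/13 0 -5/13 113/13; 0 1 0 -3; -15/13 0 12/13 33/13; 0 0 0 1]
T4·…·T1 = [-36/13 0 -5/13 113/13; -9/13 -4/5 36/65 51/13; 12/13 -3/5 -48/65 -3/13; 0 0 0 1]
T5·…·T1 = [-36/13 0 -5/13 113/13; 9/13 4/5 -36/65 -51/13; 12/13 -3/5 -48/65 -3/13; 0 0 0 1]
T6·…·T1 = [-36/13 0 -5/13 178/13; 9/13 4/5 -36/65 -103/13; 12/13 -3/5 -48/65 75/13; 0 0 0 1]

T = [-36/13 0 -5/13 178/13; 9/13 4/5 -36/65 -103/13; 12/13 -3/5 -48/65 75/13; 0 0 0 1]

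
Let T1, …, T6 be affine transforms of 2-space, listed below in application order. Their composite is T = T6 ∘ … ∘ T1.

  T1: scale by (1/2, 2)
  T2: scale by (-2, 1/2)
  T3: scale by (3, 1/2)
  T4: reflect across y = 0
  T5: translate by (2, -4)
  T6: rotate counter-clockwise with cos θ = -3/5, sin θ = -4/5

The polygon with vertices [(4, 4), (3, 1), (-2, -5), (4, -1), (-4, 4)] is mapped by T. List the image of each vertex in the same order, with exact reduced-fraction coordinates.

image vertices: (6/5, 58/5), (3/5, 83/10), (-6, -11/2), (16/5, 101/10), (-66/5, -38/5)

T1 scale by (1/2, 2): (4, 4) → (2, 8); (3, 1) → (3/2, 2); (-2, -5) → (-1, -10); (4, -1) → (2, -2); (-4, 4) → (-2, 8)
T2 scale by (-2, 1/2): (2, 8) → (-4, 4); (3/2, 2) → (-3, 1); (-1, -10) → (2, -5); (2, -2) → (-4, -1); (-2, 8) → (4, 4)
T3 scale by (3, 1/2): (-4, 4) → (-12, 2); (-3, 1) → (-9, 1/2); (2, -5) → (6, -5/2); (-4, -1) → (-12, -1/2); (4, 4) → (12, 2)
T4 reflect across y = 0: (-12, 2) → (-12, -2); (-9, 1/2) → (-9, -1/2); (6, -5/2) → (6, 5/2); (-12, -1/2) → (-12, 1/2); (12, 2) → (12, -2)
T5 translate by (2, -4): (-12, -2) → (-10, -6); (-9, -1/2) → (-7, -9/2); (6, 5/2) → (8, -3/2); (-12, 1/2) → (-10, -7/2); (12, -2) → (14, -6)
T6 rotate counter-clockwise with cos θ = -3/5, sin θ = -4/5: (-10, -6) → (6/5, 58/5); (-7, -9/2) → (3/5, 83/10); (8, -3/2) → (-6, -11/2); (-10, -7/2) → (16/5, 101/10); (14, -6) → (-66/5, -38/5)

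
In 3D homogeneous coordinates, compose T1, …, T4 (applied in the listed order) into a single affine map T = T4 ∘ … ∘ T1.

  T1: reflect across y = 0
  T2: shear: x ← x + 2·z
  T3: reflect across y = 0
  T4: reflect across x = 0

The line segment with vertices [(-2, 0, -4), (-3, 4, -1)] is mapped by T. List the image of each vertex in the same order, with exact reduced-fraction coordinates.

T1 reflect across y = 0: (-2, 0, -4) → (-2, 0, -4); (-3, 4, -1) → (-3, -4, -1)
T2 shear: x ← x + 2·z: (-2, 0, -4) → (-10, 0, -4); (-3, -4, -1) → (-5, -4, -1)
T3 reflect across y = 0: (-10, 0, -4) → (-10, 0, -4); (-5, -4, -1) → (-5, 4, -1)
T4 reflect across x = 0: (-10, 0, -4) → (10, 0, -4); (-5, 4, -1) → (5, 4, -1)

image vertices: (10, 0, -4), (5, 4, -1)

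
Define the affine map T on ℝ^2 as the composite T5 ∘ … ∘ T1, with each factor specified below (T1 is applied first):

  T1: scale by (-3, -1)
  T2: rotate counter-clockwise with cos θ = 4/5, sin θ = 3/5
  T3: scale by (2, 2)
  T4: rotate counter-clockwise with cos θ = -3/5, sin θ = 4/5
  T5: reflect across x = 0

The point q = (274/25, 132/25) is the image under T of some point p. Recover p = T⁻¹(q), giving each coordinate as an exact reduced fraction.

p = (-2, 1)

T1 = [-3 0 0; 0 -1 0; 0 0 1]
T2·T1 = [-12/5 3/5 0; -9/5 -4/5 0; 0 0 1]
T3·…·T1 = [-24/5 6/5 0; -18/5 -8/5 0; 0 0 1]
T4·…·T1 = [144/25 14/25 0; -42/25 48/25 0; 0 0 1]
T5·…·T1 = [-144/25 -14/25 0; -42/25 48/25 0; 0 0 1]
det M = -12; M⁻¹ = [-4/25 -7/150 0; -7/50 12/25 0; 0 0 1]
M⁻¹ · (274/25, 132/25)ᵀ = (-2, 1)ᵀ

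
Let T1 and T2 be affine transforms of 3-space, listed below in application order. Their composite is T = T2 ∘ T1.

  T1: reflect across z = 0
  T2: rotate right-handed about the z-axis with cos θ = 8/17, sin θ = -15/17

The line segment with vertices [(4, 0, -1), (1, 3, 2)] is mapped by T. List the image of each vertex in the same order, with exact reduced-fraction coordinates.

image vertices: (32/17, -60/17, 1), (53/17, 9/17, -2)

T1 reflect across z = 0: (4, 0, -1) → (4, 0, 1); (1, 3, 2) → (1, 3, -2)
T2 rotate right-handed about the z-axis with cos θ = 8/17, sin θ = -15/17: (4, 0, 1) → (32/17, -60/17, 1); (1, 3, -2) → (53/17, 9/17, -2)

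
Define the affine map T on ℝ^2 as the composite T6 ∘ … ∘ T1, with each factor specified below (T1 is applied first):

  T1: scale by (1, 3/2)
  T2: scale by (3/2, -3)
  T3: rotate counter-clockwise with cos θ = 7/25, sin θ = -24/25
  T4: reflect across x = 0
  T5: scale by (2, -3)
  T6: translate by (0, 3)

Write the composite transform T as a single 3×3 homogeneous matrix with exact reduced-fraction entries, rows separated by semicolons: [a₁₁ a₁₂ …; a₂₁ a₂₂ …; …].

T1 = [1 0 0; 0 3/2 0; 0 0 1]
T2·T1 = [3/2 0 0; 0 -9/2 0; 0 0 1]
T3·…·T1 = [21/50 -108/25 0; -36/25 -63/50 0; 0 0 1]
T4·…·T1 = [-21/50 108/25 0; -36/25 -63/50 0; 0 0 1]
T5·…·T1 = [-21/25 216/25 0; 108/25 189/50 0; 0 0 1]
T6·…·T1 = [-21/25 216/25 0; 108/25 189/50 3; 0 0 1]

T = [-21/25 216/25 0; 108/25 189/50 3; 0 0 1]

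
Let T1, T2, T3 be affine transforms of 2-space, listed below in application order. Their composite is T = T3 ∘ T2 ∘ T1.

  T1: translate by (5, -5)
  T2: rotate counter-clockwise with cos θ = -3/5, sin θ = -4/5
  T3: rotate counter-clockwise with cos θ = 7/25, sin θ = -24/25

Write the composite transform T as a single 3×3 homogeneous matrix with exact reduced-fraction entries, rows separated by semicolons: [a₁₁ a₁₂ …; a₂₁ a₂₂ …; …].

T = [-117/125 -44/125 -73/25; 44/125 -117/125 161/25; 0 0 1]

T1 = [1 0 5; 0 1 -5; 0 0 1]
T2·T1 = [-3/5 4/5 -7; -4/5 -3/5 -1; 0 0 1]
T3·…·T1 = [-117/125 -44/125 -73/25; 44/125 -117/125 161/25; 0 0 1]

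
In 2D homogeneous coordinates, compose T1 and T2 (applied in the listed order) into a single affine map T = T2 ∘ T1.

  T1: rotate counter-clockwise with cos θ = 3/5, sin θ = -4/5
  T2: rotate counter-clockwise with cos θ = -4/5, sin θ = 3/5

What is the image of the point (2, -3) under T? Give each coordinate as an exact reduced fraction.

T(p) = (3, 2)

T1 rotate counter-clockwise with cos θ = 3/5, sin θ = -4/5: (2, -3) → (-6/5, -17/5)
T2 rotate counter-clockwise with cos θ = -4/5, sin θ = 3/5: (-6/5, -17/5) → (3, 2)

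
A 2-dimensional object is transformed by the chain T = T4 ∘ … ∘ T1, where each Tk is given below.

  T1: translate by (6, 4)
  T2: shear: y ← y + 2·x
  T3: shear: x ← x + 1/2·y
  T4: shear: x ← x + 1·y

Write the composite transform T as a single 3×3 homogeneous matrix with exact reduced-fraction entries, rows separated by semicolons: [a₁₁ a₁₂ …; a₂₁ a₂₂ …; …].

T1 = [1 0 6; 0 1 4; 0 0 1]
T2·T1 = [1 0 6; 2 1 16; 0 0 1]
T3·…·T1 = [2 1/2 14; 2 1 16; 0 0 1]
T4·…·T1 = [4 3/2 30; 2 1 16; 0 0 1]

T = [4 3/2 30; 2 1 16; 0 0 1]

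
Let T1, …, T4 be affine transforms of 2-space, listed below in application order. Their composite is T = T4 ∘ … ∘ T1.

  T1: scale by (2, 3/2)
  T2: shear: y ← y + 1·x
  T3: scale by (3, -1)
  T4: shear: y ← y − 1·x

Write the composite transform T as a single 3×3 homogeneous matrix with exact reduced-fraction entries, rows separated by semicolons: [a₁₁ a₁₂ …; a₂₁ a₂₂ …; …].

T = [6 0 0; -8 -3/2 0; 0 0 1]

T1 = [2 0 0; 0 3/2 0; 0 0 1]
T2·T1 = [2 0 0; 2 3/2 0; 0 0 1]
T3·…·T1 = [6 0 0; -2 -3/2 0; 0 0 1]
T4·…·T1 = [6 0 0; -8 -3/2 0; 0 0 1]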